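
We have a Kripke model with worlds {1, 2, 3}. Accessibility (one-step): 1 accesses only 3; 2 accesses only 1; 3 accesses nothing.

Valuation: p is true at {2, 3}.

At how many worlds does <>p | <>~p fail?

1: <>p is T, <>~p is F. ✓
2: <>p is F, <>~p is T. ✓
3: <>p is F, <>~p is F. ✗
Satisfying worlds: {1, 2}.
So <>p | <>~p fails at the other 1 world.

1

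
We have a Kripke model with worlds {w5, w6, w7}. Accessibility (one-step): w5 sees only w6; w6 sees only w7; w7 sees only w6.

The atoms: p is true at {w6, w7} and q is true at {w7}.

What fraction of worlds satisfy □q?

w5: successors {w6}; q there: w6:F. ✗
w6: successors {w7}; q there: w7:T. ✓
w7: successors {w6}; q there: w6:F. ✗
That's 1 of 3 worlds, so 1/3.

1/3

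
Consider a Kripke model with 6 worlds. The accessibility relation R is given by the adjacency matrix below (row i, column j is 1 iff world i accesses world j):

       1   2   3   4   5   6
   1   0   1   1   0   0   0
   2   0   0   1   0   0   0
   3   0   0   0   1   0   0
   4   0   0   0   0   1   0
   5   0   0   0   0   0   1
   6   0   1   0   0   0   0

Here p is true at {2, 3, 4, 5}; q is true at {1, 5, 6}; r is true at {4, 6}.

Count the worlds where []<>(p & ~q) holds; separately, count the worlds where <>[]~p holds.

For []<>(p & ~q):
1: successors {2, 3}; <>(p & ~q) there: 2:T, 3:T. ✓
2: successors {3}; <>(p & ~q) there: 3:T. ✓
3: successors {4}; <>(p & ~q) there: 4:F. ✗
4: successors {5}; <>(p & ~q) there: 5:F. ✗
5: successors {6}; <>(p & ~q) there: 6:T. ✓
6: successors {2}; <>(p & ~q) there: 2:T. ✓
— 4 worlds.
For <>[]~p:
1: successors {2, 3}; []~p there: 2:F, 3:F. ✗
2: successors {3}; []~p there: 3:F. ✗
3: successors {4}; []~p there: 4:F. ✗
4: successors {5}; []~p there: 5:T. ✓
5: successors {6}; []~p there: 6:F. ✗
6: successors {2}; []~p there: 2:F. ✗
— 1 world.

4 and 1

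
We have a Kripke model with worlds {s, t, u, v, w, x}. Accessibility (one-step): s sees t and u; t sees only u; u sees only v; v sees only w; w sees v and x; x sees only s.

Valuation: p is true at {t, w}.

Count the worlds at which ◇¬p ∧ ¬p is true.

3

s: ◇¬p is T, ¬p is T. ✓
t: ◇¬p is T, ¬p is F. ✗
u: ◇¬p is T, ¬p is T. ✓
v: ◇¬p is F, ¬p is T. ✗
w: ◇¬p is T, ¬p is F. ✗
x: ◇¬p is T, ¬p is T. ✓
Satisfying worlds: {s, u, x}.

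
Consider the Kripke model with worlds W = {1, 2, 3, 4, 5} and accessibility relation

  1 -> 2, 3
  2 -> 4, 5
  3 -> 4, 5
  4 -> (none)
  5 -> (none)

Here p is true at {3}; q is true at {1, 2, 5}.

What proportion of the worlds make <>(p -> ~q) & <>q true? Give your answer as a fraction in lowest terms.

3/5

1: <>(p -> ~q) is T, <>q is T. ✓
2: <>(p -> ~q) is T, <>q is T. ✓
3: <>(p -> ~q) is T, <>q is T. ✓
4: <>(p -> ~q) is F, <>q is F. ✗
5: <>(p -> ~q) is F, <>q is F. ✗
That's 3 of 5 worlds, so 3/5.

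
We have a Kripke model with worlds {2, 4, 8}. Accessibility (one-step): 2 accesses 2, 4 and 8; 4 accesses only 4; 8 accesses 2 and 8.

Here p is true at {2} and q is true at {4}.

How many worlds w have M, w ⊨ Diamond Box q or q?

2: Diamond Box q is T, q is F. ✓
4: Diamond Box q is T, q is T. ✓
8: Diamond Box q is F, q is F. ✗
Satisfying worlds: {2, 4}.

2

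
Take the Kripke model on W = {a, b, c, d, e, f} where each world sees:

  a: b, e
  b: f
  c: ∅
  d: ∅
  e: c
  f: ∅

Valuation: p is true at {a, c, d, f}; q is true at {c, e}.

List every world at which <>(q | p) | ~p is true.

{a, b, e}

a: <>(q | p) is T, ~p is F. ✓
b: <>(q | p) is T, ~p is T. ✓
c: <>(q | p) is F, ~p is F. ✗
d: <>(q | p) is F, ~p is F. ✗
e: <>(q | p) is T, ~p is T. ✓
f: <>(q | p) is F, ~p is F. ✗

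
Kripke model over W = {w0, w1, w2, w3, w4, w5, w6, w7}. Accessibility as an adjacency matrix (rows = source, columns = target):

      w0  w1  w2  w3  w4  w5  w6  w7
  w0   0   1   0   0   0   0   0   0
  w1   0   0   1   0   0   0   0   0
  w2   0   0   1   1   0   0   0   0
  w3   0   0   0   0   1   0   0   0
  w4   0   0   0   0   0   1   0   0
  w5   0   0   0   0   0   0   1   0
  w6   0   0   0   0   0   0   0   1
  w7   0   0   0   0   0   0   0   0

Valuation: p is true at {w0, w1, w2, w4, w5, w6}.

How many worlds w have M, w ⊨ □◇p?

w0: successors {w1}; ◇p there: w1:T. ✓
w1: successors {w2}; ◇p there: w2:T. ✓
w2: successors {w2, w3}; ◇p there: w2:T, w3:T. ✓
w3: successors {w4}; ◇p there: w4:T. ✓
w4: successors {w5}; ◇p there: w5:T. ✓
w5: successors {w6}; ◇p there: w6:F. ✗
w6: successors {w7}; ◇p there: w7:F. ✗
w7: no successors, so □◇p holds vacuously. ✓
Satisfying worlds: {w0, w1, w2, w3, w4, w7}.

6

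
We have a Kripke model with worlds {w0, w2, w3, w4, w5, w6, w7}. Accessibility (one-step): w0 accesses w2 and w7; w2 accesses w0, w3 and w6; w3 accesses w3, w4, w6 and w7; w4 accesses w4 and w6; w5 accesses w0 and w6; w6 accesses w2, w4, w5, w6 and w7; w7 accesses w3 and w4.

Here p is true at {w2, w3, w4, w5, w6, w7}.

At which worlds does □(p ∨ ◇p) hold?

w0: successors {w2, w7}; p ∨ ◇p there: w2:T, w7:T. ✓
w2: successors {w0, w3, w6}; p ∨ ◇p there: w0:T, w3:T, w6:T. ✓
w3: successors {w3, w4, w6, w7}; p ∨ ◇p there: w3:T, w4:T, w6:T, w7:T. ✓
w4: successors {w4, w6}; p ∨ ◇p there: w4:T, w6:T. ✓
w5: successors {w0, w6}; p ∨ ◇p there: w0:T, w6:T. ✓
w6: successors {w2, w4, w5, w6, w7}; p ∨ ◇p there: w2:T, w4:T, w5:T, w6:T, w7:T. ✓
w7: successors {w3, w4}; p ∨ ◇p there: w3:T, w4:T. ✓

{w0, w2, w3, w4, w5, w6, w7}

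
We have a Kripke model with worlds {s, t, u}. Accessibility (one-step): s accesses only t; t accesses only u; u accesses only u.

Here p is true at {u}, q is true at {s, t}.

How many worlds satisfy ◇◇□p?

s: successors {t}; ◇□p there: t:T. ✓
t: successors {u}; ◇□p there: u:T. ✓
u: successors {u}; ◇□p there: u:T. ✓
Satisfying worlds: {s, t, u}.

3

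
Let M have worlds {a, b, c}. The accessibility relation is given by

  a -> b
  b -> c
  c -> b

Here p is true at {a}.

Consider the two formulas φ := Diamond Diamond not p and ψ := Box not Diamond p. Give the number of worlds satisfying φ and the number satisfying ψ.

3 and 3

For Diamond Diamond not p:
a: successors {b}; Diamond not p there: b:T. ✓
b: successors {c}; Diamond not p there: c:T. ✓
c: successors {b}; Diamond not p there: b:T. ✓
— 3 worlds.
For Box not Diamond p:
a: successors {b}; not Diamond p there: b:T. ✓
b: successors {c}; not Diamond p there: c:T. ✓
c: successors {b}; not Diamond p there: b:T. ✓
— 3 worlds.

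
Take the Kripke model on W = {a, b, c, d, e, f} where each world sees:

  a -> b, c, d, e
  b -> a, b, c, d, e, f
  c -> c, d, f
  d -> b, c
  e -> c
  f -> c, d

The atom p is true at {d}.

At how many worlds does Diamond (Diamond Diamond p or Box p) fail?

0

a: successors {b, c, d, e}; Diamond Diamond p or Box p there: b:T, c:T, d:T, e:T. ✓
b: successors {a, b, c, d, e, f}; Diamond Diamond p or Box p there: a:T, b:T, c:T, d:T, e:T, f:T. ✓
c: successors {c, d, f}; Diamond Diamond p or Box p there: c:T, d:T, f:T. ✓
d: successors {b, c}; Diamond Diamond p or Box p there: b:T, c:T. ✓
e: successors {c}; Diamond Diamond p or Box p there: c:T. ✓
f: successors {c, d}; Diamond Diamond p or Box p there: c:T, d:T. ✓
Satisfying worlds: {a, b, c, d, e, f}.
So Diamond (Diamond Diamond p or Box p) fails at the other 0 worlds.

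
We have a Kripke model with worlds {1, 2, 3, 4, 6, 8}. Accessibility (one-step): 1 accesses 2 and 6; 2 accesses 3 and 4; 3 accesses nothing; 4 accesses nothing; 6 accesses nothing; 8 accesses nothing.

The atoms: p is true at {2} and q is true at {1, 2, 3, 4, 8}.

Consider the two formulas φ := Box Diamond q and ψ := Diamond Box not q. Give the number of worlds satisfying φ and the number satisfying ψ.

For Box Diamond q:
1: successors {2, 6}; Diamond q there: 2:T, 6:F. ✗
2: successors {3, 4}; Diamond q there: 3:F, 4:F. ✗
3: no successors, so Box Diamond q holds vacuously. ✓
4: no successors, so Box Diamond q holds vacuously. ✓
6: no successors, so Box Diamond q holds vacuously. ✓
8: no successors, so Box Diamond q holds vacuously. ✓
— 4 worlds.
For Diamond Box not q:
1: successors {2, 6}; Box not q there: 2:F, 6:T. ✓
2: successors {3, 4}; Box not q there: 3:T, 4:T. ✓
3: no successors, so Diamond Box not q fails. ✗
4: no successors, so Diamond Box not q fails. ✗
6: no successors, so Diamond Box not q fails. ✗
8: no successors, so Diamond Box not q fails. ✗
— 2 worlds.

4 and 2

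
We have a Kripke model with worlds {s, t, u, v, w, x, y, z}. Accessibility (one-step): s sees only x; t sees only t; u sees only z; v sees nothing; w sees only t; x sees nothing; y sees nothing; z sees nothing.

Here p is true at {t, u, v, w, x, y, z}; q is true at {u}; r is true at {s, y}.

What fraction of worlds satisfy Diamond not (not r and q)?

1/2

s: successors {x}; not (not r and q) there: x:T. ✓
t: successors {t}; not (not r and q) there: t:T. ✓
u: successors {z}; not (not r and q) there: z:T. ✓
v: no successors, so Diamond not (not r and q) fails. ✗
w: successors {t}; not (not r and q) there: t:T. ✓
x: no successors, so Diamond not (not r and q) fails. ✗
y: no successors, so Diamond not (not r and q) fails. ✗
z: no successors, so Diamond not (not r and q) fails. ✗
That's 4 of 8 worlds, so 4/8 = 1/2.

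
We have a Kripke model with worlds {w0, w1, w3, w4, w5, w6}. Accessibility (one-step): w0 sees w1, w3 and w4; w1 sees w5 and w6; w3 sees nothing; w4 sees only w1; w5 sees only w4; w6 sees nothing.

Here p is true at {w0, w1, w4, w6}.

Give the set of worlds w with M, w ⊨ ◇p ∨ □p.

w0: ◇p is T, □p is F. ✓
w1: ◇p is T, □p is F. ✓
w3: ◇p is F, □p is T. ✓
w4: ◇p is T, □p is T. ✓
w5: ◇p is T, □p is T. ✓
w6: ◇p is F, □p is T. ✓

{w0, w1, w3, w4, w5, w6}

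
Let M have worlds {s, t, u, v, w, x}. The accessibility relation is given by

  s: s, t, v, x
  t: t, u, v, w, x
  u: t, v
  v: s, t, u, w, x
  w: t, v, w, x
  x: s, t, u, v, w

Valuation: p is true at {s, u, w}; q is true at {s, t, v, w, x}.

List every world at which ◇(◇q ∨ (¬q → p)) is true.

s: successors {s, t, v, x}; ◇q ∨ (¬q → p) there: s:T, t:T, v:T, x:T. ✓
t: successors {t, u, v, w, x}; ◇q ∨ (¬q → p) there: t:T, u:T, v:T, w:T, x:T. ✓
u: successors {t, v}; ◇q ∨ (¬q → p) there: t:T, v:T. ✓
v: successors {s, t, u, w, x}; ◇q ∨ (¬q → p) there: s:T, t:T, u:T, w:T, x:T. ✓
w: successors {t, v, w, x}; ◇q ∨ (¬q → p) there: t:T, v:T, w:T, x:T. ✓
x: successors {s, t, u, v, w}; ◇q ∨ (¬q → p) there: s:T, t:T, u:T, v:T, w:T. ✓

{s, t, u, v, w, x}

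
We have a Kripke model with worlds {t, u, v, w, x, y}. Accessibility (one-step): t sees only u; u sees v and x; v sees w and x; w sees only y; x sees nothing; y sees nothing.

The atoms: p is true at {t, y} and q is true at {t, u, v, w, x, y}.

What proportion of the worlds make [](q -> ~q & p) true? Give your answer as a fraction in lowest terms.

t: successors {u}; q -> ~q & p there: u:F. ✗
u: successors {v, x}; q -> ~q & p there: v:F, x:F. ✗
v: successors {w, x}; q -> ~q & p there: w:F, x:F. ✗
w: successors {y}; q -> ~q & p there: y:F. ✗
x: no successors, so [](q -> ~q & p) holds vacuously. ✓
y: no successors, so [](q -> ~q & p) holds vacuously. ✓
That's 2 of 6 worlds, so 2/6 = 1/3.

1/3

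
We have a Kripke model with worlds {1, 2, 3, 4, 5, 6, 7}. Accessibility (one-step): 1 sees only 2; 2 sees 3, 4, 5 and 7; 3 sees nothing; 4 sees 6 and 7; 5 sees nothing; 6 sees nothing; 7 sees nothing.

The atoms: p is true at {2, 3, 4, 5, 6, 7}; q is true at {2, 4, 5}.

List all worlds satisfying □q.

1: successors {2}; q there: 2:T. ✓
2: successors {3, 4, 5, 7}; q there: 3:F, 4:T, 5:T, 7:F. ✗
3: no successors, so □q holds vacuously. ✓
4: successors {6, 7}; q there: 6:F, 7:F. ✗
5: no successors, so □q holds vacuously. ✓
6: no successors, so □q holds vacuously. ✓
7: no successors, so □q holds vacuously. ✓

{1, 3, 5, 6, 7}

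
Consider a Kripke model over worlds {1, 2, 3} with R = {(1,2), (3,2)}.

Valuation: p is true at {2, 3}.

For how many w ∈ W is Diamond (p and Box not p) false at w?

1

1: successors {2}; p and Box not p there: 2:T. ✓
2: no successors, so Diamond (p and Box not p) fails. ✗
3: successors {2}; p and Box not p there: 2:T. ✓
Satisfying worlds: {1, 3}.
So Diamond (p and Box not p) fails at the other 1 world.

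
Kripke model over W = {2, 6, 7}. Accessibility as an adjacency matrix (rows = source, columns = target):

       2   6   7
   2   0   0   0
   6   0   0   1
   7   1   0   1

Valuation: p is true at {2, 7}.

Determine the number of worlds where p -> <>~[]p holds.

2: p is T, <>~[]p is F. ✗
6: p is F, <>~[]p is F. ✓
7: p is T, <>~[]p is F. ✗
Satisfying worlds: {6}.

1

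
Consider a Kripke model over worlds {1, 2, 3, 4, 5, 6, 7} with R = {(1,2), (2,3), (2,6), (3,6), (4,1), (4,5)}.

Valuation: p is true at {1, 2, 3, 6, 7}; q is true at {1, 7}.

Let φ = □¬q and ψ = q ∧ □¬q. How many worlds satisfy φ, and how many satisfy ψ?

6 and 2

For □¬q:
1: successors {2}; ¬q there: 2:T. ✓
2: successors {3, 6}; ¬q there: 3:T, 6:T. ✓
3: successors {6}; ¬q there: 6:T. ✓
4: successors {1, 5}; ¬q there: 1:F, 5:T. ✗
5: no successors, so □¬q holds vacuously. ✓
6: no successors, so □¬q holds vacuously. ✓
7: no successors, so □¬q holds vacuously. ✓
— 6 worlds.
For q ∧ □¬q:
1: q is T, □¬q is T. ✓
2: q is F, □¬q is T. ✗
3: q is F, □¬q is T. ✗
4: q is F, □¬q is F. ✗
5: q is F, □¬q is T. ✗
6: q is F, □¬q is T. ✗
7: q is T, □¬q is T. ✓
— 2 worlds.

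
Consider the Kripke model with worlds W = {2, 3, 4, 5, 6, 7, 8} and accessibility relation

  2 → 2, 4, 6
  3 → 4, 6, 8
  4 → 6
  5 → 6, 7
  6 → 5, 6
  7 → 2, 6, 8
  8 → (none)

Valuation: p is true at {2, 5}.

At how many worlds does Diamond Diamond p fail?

2: successors {2, 4, 6}; Diamond p there: 2:T, 4:F, 6:T. ✓
3: successors {4, 6, 8}; Diamond p there: 4:F, 6:T, 8:F. ✓
4: successors {6}; Diamond p there: 6:T. ✓
5: successors {6, 7}; Diamond p there: 6:T, 7:T. ✓
6: successors {5, 6}; Diamond p there: 5:F, 6:T. ✓
7: successors {2, 6, 8}; Diamond p there: 2:T, 6:T, 8:F. ✓
8: no successors, so Diamond Diamond p fails. ✗
Satisfying worlds: {2, 3, 4, 5, 6, 7}.
So Diamond Diamond p fails at the other 1 world.

1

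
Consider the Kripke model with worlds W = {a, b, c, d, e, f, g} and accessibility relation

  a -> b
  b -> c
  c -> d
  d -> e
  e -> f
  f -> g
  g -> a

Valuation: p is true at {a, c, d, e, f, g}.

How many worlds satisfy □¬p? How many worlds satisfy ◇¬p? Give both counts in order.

For □¬p:
a: successors {b}; ¬p there: b:T. ✓
b: successors {c}; ¬p there: c:F. ✗
c: successors {d}; ¬p there: d:F. ✗
d: successors {e}; ¬p there: e:F. ✗
e: successors {f}; ¬p there: f:F. ✗
f: successors {g}; ¬p there: g:F. ✗
g: successors {a}; ¬p there: a:F. ✗
— 1 world.
For ◇¬p:
a: successors {b}; ¬p there: b:T. ✓
b: successors {c}; ¬p there: c:F. ✗
c: successors {d}; ¬p there: d:F. ✗
d: successors {e}; ¬p there: e:F. ✗
e: successors {f}; ¬p there: f:F. ✗
f: successors {g}; ¬p there: g:F. ✗
g: successors {a}; ¬p there: a:F. ✗
— 1 world.

1 and 1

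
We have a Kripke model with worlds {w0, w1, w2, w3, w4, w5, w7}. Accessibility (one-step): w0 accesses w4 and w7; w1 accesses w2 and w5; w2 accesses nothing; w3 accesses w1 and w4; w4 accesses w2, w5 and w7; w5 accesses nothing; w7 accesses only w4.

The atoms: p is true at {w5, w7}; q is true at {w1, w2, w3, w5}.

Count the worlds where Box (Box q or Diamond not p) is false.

0

w0: successors {w4, w7}; Box q or Diamond not p there: w4:T, w7:T. ✓
w1: successors {w2, w5}; Box q or Diamond not p there: w2:T, w5:T. ✓
w2: no successors, so Box (Box q or Diamond not p) holds vacuously. ✓
w3: successors {w1, w4}; Box q or Diamond not p there: w1:T, w4:T. ✓
w4: successors {w2, w5, w7}; Box q or Diamond not p there: w2:T, w5:T, w7:T. ✓
w5: no successors, so Box (Box q or Diamond not p) holds vacuously. ✓
w7: successors {w4}; Box q or Diamond not p there: w4:T. ✓
Satisfying worlds: {w0, w1, w2, w3, w4, w5, w7}.
So Box (Box q or Diamond not p) fails at the other 0 worlds.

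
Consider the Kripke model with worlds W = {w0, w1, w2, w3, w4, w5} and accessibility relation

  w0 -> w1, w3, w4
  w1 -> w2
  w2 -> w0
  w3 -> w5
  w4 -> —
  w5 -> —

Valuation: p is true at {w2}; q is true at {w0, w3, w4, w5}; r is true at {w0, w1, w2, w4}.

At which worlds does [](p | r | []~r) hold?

{w0, w1, w2, w3, w4, w5}

w0: successors {w1, w3, w4}; p | r | []~r there: w1:T, w3:T, w4:T. ✓
w1: successors {w2}; p | r | []~r there: w2:T. ✓
w2: successors {w0}; p | r | []~r there: w0:T. ✓
w3: successors {w5}; p | r | []~r there: w5:T. ✓
w4: no successors, so [](p | r | []~r) holds vacuously. ✓
w5: no successors, so [](p | r | []~r) holds vacuously. ✓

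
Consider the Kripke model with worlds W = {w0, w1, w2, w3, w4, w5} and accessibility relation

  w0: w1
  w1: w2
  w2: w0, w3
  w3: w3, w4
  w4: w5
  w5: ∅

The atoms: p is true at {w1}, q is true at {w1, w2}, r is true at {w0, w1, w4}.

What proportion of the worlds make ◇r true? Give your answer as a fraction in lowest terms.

1/2

w0: successors {w1}; r there: w1:T. ✓
w1: successors {w2}; r there: w2:F. ✗
w2: successors {w0, w3}; r there: w0:T, w3:F. ✓
w3: successors {w3, w4}; r there: w3:F, w4:T. ✓
w4: successors {w5}; r there: w5:F. ✗
w5: no successors, so ◇r fails. ✗
That's 3 of 6 worlds, so 3/6 = 1/2.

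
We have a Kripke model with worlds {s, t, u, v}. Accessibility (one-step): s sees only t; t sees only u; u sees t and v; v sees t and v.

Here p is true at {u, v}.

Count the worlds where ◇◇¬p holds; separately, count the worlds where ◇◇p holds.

For ◇◇¬p:
s: successors {t}; ◇¬p there: t:F. ✗
t: successors {u}; ◇¬p there: u:T. ✓
u: successors {t, v}; ◇¬p there: t:F, v:T. ✓
v: successors {t, v}; ◇¬p there: t:F, v:T. ✓
— 3 worlds.
For ◇◇p:
s: successors {t}; ◇p there: t:T. ✓
t: successors {u}; ◇p there: u:T. ✓
u: successors {t, v}; ◇p there: t:T, v:T. ✓
v: successors {t, v}; ◇p there: t:T, v:T. ✓
— 4 worlds.

3 and 4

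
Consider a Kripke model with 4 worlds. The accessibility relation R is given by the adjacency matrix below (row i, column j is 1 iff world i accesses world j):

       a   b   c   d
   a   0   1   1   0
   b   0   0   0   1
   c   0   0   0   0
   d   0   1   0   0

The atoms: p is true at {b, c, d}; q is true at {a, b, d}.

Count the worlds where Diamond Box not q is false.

a: successors {b, c}; Box not q there: b:F, c:T. ✓
b: successors {d}; Box not q there: d:F. ✗
c: no successors, so Diamond Box not q fails. ✗
d: successors {b}; Box not q there: b:F. ✗
Satisfying worlds: {a}.
So Diamond Box not q fails at the other 3 worlds.

3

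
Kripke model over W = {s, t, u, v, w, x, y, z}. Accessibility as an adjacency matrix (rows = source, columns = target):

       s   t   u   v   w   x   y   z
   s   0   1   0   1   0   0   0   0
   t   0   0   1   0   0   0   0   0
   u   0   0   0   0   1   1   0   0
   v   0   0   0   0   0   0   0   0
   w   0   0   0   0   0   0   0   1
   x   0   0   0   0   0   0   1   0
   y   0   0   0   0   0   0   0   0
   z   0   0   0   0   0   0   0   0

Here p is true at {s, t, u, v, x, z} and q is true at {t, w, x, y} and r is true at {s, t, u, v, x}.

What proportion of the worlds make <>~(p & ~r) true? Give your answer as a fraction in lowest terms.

1/2

s: successors {t, v}; ~(p & ~r) there: t:T, v:T. ✓
t: successors {u}; ~(p & ~r) there: u:T. ✓
u: successors {w, x}; ~(p & ~r) there: w:T, x:T. ✓
v: no successors, so <>~(p & ~r) fails. ✗
w: successors {z}; ~(p & ~r) there: z:F. ✗
x: successors {y}; ~(p & ~r) there: y:T. ✓
y: no successors, so <>~(p & ~r) fails. ✗
z: no successors, so <>~(p & ~r) fails. ✗
That's 4 of 8 worlds, so 4/8 = 1/2.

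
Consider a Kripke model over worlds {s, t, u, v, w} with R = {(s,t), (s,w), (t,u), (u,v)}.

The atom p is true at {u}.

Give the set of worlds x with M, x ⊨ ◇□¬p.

{s, t, u}

s: successors {t, w}; □¬p there: t:F, w:T. ✓
t: successors {u}; □¬p there: u:T. ✓
u: successors {v}; □¬p there: v:T. ✓
v: no successors, so ◇□¬p fails. ✗
w: no successors, so ◇□¬p fails. ✗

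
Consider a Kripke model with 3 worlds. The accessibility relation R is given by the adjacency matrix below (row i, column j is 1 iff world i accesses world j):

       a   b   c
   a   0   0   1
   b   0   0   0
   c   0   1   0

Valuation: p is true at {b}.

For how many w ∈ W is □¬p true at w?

a: successors {c}; ¬p there: c:T. ✓
b: no successors, so □¬p holds vacuously. ✓
c: successors {b}; ¬p there: b:F. ✗
Satisfying worlds: {a, b}.

2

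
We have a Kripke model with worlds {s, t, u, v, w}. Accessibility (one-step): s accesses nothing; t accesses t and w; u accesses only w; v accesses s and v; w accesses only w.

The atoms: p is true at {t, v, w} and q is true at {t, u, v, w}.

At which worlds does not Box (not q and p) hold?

{t, u, v, w}

s: Box (not q and p) is T. ✗
t: Box (not q and p) is F. ✓
u: Box (not q and p) is F. ✓
v: Box (not q and p) is F. ✓
w: Box (not q and p) is F. ✓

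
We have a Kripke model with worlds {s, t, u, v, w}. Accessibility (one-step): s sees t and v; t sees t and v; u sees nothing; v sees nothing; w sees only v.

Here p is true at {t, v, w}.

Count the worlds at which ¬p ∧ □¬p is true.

s: ¬p is T, □¬p is F. ✗
t: ¬p is F, □¬p is F. ✗
u: ¬p is T, □¬p is T. ✓
v: ¬p is F, □¬p is T. ✗
w: ¬p is F, □¬p is F. ✗
Satisfying worlds: {u}.

1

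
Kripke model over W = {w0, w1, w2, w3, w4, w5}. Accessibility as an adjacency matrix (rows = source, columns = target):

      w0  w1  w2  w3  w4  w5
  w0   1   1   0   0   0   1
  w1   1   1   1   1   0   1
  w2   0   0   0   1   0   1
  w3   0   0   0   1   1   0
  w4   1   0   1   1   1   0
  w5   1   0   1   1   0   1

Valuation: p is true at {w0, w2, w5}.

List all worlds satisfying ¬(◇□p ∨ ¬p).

{w0, w2, w5}

w0: ◇□p ∨ ¬p is F. ✓
w1: ◇□p ∨ ¬p is T. ✗
w2: ◇□p ∨ ¬p is F. ✓
w3: ◇□p ∨ ¬p is T. ✗
w4: ◇□p ∨ ¬p is T. ✗
w5: ◇□p ∨ ¬p is F. ✓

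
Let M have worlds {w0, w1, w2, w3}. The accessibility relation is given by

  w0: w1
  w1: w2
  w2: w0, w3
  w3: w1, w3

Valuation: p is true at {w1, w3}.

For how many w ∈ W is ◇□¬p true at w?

2

w0: successors {w1}; □¬p there: w1:T. ✓
w1: successors {w2}; □¬p there: w2:F. ✗
w2: successors {w0, w3}; □¬p there: w0:F, w3:F. ✗
w3: successors {w1, w3}; □¬p there: w1:T, w3:F. ✓
Satisfying worlds: {w0, w3}.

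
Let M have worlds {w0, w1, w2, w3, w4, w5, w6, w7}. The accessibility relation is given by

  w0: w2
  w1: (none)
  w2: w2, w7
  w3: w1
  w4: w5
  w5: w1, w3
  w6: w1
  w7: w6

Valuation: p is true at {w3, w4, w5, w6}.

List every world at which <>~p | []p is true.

w0: <>~p is T, []p is F. ✓
w1: <>~p is F, []p is T. ✓
w2: <>~p is T, []p is F. ✓
w3: <>~p is T, []p is F. ✓
w4: <>~p is F, []p is T. ✓
w5: <>~p is T, []p is F. ✓
w6: <>~p is T, []p is F. ✓
w7: <>~p is F, []p is T. ✓

{w0, w1, w2, w3, w4, w5, w6, w7}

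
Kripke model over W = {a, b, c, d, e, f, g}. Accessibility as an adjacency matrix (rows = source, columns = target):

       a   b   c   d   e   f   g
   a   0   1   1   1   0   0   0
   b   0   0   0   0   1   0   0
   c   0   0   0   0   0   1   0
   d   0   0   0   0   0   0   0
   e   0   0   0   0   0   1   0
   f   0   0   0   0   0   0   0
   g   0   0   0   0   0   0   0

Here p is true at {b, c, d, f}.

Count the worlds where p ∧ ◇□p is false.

a: p is F, ◇□p is T. ✗
b: p is T, ◇□p is T. ✓
c: p is T, ◇□p is T. ✓
d: p is T, ◇□p is F. ✗
e: p is F, ◇□p is T. ✗
f: p is T, ◇□p is F. ✗
g: p is F, ◇□p is F. ✗
Satisfying worlds: {b, c}.
So p ∧ ◇□p fails at the other 5 worlds.

5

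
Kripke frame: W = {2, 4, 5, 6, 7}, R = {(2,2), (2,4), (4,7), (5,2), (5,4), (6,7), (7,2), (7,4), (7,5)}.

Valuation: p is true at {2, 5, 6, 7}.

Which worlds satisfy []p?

{4, 6}

2: successors {2, 4}; p there: 2:T, 4:F. ✗
4: successors {7}; p there: 7:T. ✓
5: successors {2, 4}; p there: 2:T, 4:F. ✗
6: successors {7}; p there: 7:T. ✓
7: successors {2, 4, 5}; p there: 2:T, 4:F, 5:T. ✗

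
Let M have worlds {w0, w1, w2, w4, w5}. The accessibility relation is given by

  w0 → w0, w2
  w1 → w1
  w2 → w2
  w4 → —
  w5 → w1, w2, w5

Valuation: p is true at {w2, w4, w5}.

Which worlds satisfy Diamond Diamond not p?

w0: successors {w0, w2}; Diamond not p there: w0:T, w2:F. ✓
w1: successors {w1}; Diamond not p there: w1:T. ✓
w2: successors {w2}; Diamond not p there: w2:F. ✗
w4: no successors, so Diamond Diamond not p fails. ✗
w5: successors {w1, w2, w5}; Diamond not p there: w1:T, w2:F, w5:T. ✓

{w0, w1, w5}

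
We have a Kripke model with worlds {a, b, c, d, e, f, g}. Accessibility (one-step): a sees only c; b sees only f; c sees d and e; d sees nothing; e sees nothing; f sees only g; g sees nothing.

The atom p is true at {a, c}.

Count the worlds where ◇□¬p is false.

a: successors {c}; □¬p there: c:T. ✓
b: successors {f}; □¬p there: f:T. ✓
c: successors {d, e}; □¬p there: d:T, e:T. ✓
d: no successors, so ◇□¬p fails. ✗
e: no successors, so ◇□¬p fails. ✗
f: successors {g}; □¬p there: g:T. ✓
g: no successors, so ◇□¬p fails. ✗
Satisfying worlds: {a, b, c, f}.
So ◇□¬p fails at the other 3 worlds.

3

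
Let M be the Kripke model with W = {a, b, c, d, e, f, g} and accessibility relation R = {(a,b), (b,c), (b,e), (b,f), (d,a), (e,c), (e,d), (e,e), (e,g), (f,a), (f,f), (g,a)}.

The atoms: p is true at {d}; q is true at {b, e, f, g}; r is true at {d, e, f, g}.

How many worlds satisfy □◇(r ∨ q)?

5

a: successors {b}; ◇(r ∨ q) there: b:T. ✓
b: successors {c, e, f}; ◇(r ∨ q) there: c:F, e:T, f:T. ✗
c: no successors, so □◇(r ∨ q) holds vacuously. ✓
d: successors {a}; ◇(r ∨ q) there: a:T. ✓
e: successors {c, d, e, g}; ◇(r ∨ q) there: c:F, d:F, e:T, g:F. ✗
f: successors {a, f}; ◇(r ∨ q) there: a:T, f:T. ✓
g: successors {a}; ◇(r ∨ q) there: a:T. ✓
Satisfying worlds: {a, c, d, f, g}.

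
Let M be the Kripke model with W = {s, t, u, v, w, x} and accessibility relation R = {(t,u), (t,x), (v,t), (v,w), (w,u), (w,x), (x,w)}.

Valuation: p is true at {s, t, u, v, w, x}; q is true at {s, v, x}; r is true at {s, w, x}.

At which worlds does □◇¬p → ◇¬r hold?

s: □◇¬p is T, ◇¬r is F. ✗
t: □◇¬p is F, ◇¬r is T. ✓
u: □◇¬p is T, ◇¬r is F. ✗
v: □◇¬p is F, ◇¬r is T. ✓
w: □◇¬p is F, ◇¬r is T. ✓
x: □◇¬p is F, ◇¬r is F. ✓

{t, v, w, x}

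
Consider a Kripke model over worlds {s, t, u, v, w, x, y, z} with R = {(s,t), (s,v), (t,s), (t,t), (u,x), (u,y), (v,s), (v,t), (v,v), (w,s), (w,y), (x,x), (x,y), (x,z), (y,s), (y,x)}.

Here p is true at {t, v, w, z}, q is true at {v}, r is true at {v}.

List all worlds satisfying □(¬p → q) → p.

{t, u, v, w, x, y, z}

s: □(¬p → q) is T, p is F. ✗
t: □(¬p → q) is F, p is T. ✓
u: □(¬p → q) is F, p is F. ✓
v: □(¬p → q) is F, p is T. ✓
w: □(¬p → q) is F, p is T. ✓
x: □(¬p → q) is F, p is F. ✓
y: □(¬p → q) is F, p is F. ✓
z: □(¬p → q) is T, p is T. ✓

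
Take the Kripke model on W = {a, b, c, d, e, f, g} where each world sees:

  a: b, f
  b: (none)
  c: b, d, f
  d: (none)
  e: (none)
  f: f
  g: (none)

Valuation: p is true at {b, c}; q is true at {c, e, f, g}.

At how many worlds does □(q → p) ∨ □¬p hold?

5

a: □(q → p) is F, □¬p is F. ✗
b: □(q → p) is T, □¬p is T. ✓
c: □(q → p) is F, □¬p is F. ✗
d: □(q → p) is T, □¬p is T. ✓
e: □(q → p) is T, □¬p is T. ✓
f: □(q → p) is F, □¬p is T. ✓
g: □(q → p) is T, □¬p is T. ✓
Satisfying worlds: {b, d, e, f, g}.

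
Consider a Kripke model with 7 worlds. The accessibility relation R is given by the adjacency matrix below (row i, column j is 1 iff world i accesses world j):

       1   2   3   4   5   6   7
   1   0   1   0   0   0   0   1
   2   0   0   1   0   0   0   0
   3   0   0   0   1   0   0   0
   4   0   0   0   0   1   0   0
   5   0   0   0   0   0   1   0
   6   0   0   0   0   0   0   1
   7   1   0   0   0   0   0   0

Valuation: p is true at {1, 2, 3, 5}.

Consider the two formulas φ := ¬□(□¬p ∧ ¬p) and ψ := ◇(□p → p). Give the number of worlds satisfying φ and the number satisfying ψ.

6 and 5

For ¬□(□¬p ∧ ¬p):
1: □(□¬p ∧ ¬p) is F. ✓
2: □(□¬p ∧ ¬p) is F. ✓
3: □(□¬p ∧ ¬p) is F. ✓
4: □(□¬p ∧ ¬p) is F. ✓
5: □(□¬p ∧ ¬p) is T. ✗
6: □(□¬p ∧ ¬p) is F. ✓
7: □(□¬p ∧ ¬p) is F. ✓
— 6 worlds.
For ◇(□p → p):
1: successors {2, 7}; □p → p there: 2:T, 7:F. ✓
2: successors {3}; □p → p there: 3:T. ✓
3: successors {4}; □p → p there: 4:F. ✗
4: successors {5}; □p → p there: 5:T. ✓
5: successors {6}; □p → p there: 6:T. ✓
6: successors {7}; □p → p there: 7:F. ✗
7: successors {1}; □p → p there: 1:T. ✓
— 5 worlds.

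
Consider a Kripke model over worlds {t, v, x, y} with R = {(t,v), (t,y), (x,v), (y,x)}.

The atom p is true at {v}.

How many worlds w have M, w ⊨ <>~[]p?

1

t: successors {v, y}; ~[]p there: v:F, y:T. ✓
v: no successors, so <>~[]p fails. ✗
x: successors {v}; ~[]p there: v:F. ✗
y: successors {x}; ~[]p there: x:F. ✗
Satisfying worlds: {t}.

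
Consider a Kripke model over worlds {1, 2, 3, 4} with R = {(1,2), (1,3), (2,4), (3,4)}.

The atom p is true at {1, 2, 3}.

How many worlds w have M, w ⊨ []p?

1: successors {2, 3}; p there: 2:T, 3:T. ✓
2: successors {4}; p there: 4:F. ✗
3: successors {4}; p there: 4:F. ✗
4: no successors, so []p holds vacuously. ✓
Satisfying worlds: {1, 4}.

2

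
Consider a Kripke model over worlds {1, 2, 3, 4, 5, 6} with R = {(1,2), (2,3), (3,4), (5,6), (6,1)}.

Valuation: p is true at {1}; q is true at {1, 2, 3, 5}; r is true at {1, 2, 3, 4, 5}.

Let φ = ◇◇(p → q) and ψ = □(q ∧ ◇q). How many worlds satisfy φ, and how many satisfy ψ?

4 and 3

For ◇◇(p → q):
1: successors {2}; ◇(p → q) there: 2:T. ✓
2: successors {3}; ◇(p → q) there: 3:T. ✓
3: successors {4}; ◇(p → q) there: 4:F. ✗
4: no successors, so ◇◇(p → q) fails. ✗
5: successors {6}; ◇(p → q) there: 6:T. ✓
6: successors {1}; ◇(p → q) there: 1:T. ✓
— 4 worlds.
For □(q ∧ ◇q):
1: successors {2}; q ∧ ◇q there: 2:T. ✓
2: successors {3}; q ∧ ◇q there: 3:F. ✗
3: successors {4}; q ∧ ◇q there: 4:F. ✗
4: no successors, so □(q ∧ ◇q) holds vacuously. ✓
5: successors {6}; q ∧ ◇q there: 6:F. ✗
6: successors {1}; q ∧ ◇q there: 1:T. ✓
— 3 worlds.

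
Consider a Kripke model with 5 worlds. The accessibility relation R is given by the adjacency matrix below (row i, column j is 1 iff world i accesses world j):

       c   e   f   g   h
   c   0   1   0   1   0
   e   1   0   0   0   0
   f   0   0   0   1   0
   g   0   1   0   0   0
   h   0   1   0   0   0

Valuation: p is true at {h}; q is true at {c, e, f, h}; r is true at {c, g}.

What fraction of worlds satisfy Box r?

2/5

c: successors {e, g}; r there: e:F, g:T. ✗
e: successors {c}; r there: c:T. ✓
f: successors {g}; r there: g:T. ✓
g: successors {e}; r there: e:F. ✗
h: successors {e}; r there: e:F. ✗
That's 2 of 5 worlds, so 2/5.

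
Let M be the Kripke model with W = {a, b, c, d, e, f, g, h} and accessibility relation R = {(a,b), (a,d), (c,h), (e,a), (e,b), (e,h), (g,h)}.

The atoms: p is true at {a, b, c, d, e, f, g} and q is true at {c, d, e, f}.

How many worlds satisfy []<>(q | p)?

4

a: successors {b, d}; <>(q | p) there: b:F, d:F. ✗
b: no successors, so []<>(q | p) holds vacuously. ✓
c: successors {h}; <>(q | p) there: h:F. ✗
d: no successors, so []<>(q | p) holds vacuously. ✓
e: successors {a, b, h}; <>(q | p) there: a:T, b:F, h:F. ✗
f: no successors, so []<>(q | p) holds vacuously. ✓
g: successors {h}; <>(q | p) there: h:F. ✗
h: no successors, so []<>(q | p) holds vacuously. ✓
Satisfying worlds: {b, d, f, h}.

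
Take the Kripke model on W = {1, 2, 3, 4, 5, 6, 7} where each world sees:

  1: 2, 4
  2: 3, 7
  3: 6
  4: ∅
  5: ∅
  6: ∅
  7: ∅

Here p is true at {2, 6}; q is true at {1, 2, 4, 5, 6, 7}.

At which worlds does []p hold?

1: successors {2, 4}; p there: 2:T, 4:F. ✗
2: successors {3, 7}; p there: 3:F, 7:F. ✗
3: successors {6}; p there: 6:T. ✓
4: no successors, so []p holds vacuously. ✓
5: no successors, so []p holds vacuously. ✓
6: no successors, so []p holds vacuously. ✓
7: no successors, so []p holds vacuously. ✓

{3, 4, 5, 6, 7}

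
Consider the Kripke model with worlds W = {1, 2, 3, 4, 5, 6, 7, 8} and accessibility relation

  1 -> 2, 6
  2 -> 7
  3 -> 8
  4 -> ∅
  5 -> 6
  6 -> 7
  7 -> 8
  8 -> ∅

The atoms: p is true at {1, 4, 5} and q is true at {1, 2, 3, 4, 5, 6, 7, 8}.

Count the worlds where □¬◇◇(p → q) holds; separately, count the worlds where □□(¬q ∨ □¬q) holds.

6 and 6

For □¬◇◇(p → q):
1: successors {2, 6}; ¬◇◇(p → q) there: 2:F, 6:F. ✗
2: successors {7}; ¬◇◇(p → q) there: 7:T. ✓
3: successors {8}; ¬◇◇(p → q) there: 8:T. ✓
4: no successors, so □¬◇◇(p → q) holds vacuously. ✓
5: successors {6}; ¬◇◇(p → q) there: 6:F. ✗
6: successors {7}; ¬◇◇(p → q) there: 7:T. ✓
7: successors {8}; ¬◇◇(p → q) there: 8:T. ✓
8: no successors, so □¬◇◇(p → q) holds vacuously. ✓
— 6 worlds.
For □□(¬q ∨ □¬q):
1: successors {2, 6}; □(¬q ∨ □¬q) there: 2:F, 6:F. ✗
2: successors {7}; □(¬q ∨ □¬q) there: 7:T. ✓
3: successors {8}; □(¬q ∨ □¬q) there: 8:T. ✓
4: no successors, so □□(¬q ∨ □¬q) holds vacuously. ✓
5: successors {6}; □(¬q ∨ □¬q) there: 6:F. ✗
6: successors {7}; □(¬q ∨ □¬q) there: 7:T. ✓
7: successors {8}; □(¬q ∨ □¬q) there: 8:T. ✓
8: no successors, so □□(¬q ∨ □¬q) holds vacuously. ✓
— 6 worlds.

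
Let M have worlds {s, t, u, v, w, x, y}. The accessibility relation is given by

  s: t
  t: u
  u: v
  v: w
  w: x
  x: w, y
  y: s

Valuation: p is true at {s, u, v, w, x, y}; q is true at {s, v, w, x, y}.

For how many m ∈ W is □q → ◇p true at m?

7

s: □q is F, ◇p is F. ✓
t: □q is F, ◇p is T. ✓
u: □q is T, ◇p is T. ✓
v: □q is T, ◇p is T. ✓
w: □q is T, ◇p is T. ✓
x: □q is T, ◇p is T. ✓
y: □q is T, ◇p is T. ✓
Satisfying worlds: {s, t, u, v, w, x, y}.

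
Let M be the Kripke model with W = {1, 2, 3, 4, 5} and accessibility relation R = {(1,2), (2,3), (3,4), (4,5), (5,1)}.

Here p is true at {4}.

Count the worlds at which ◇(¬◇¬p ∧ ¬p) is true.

1: successors {2}; ¬◇¬p ∧ ¬p there: 2:F. ✗
2: successors {3}; ¬◇¬p ∧ ¬p there: 3:T. ✓
3: successors {4}; ¬◇¬p ∧ ¬p there: 4:F. ✗
4: successors {5}; ¬◇¬p ∧ ¬p there: 5:F. ✗
5: successors {1}; ¬◇¬p ∧ ¬p there: 1:F. ✗
Satisfying worlds: {2}.

1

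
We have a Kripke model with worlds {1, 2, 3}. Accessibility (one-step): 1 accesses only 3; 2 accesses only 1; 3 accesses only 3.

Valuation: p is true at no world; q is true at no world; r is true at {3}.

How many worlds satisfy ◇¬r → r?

1: ◇¬r is F, r is F. ✓
2: ◇¬r is T, r is F. ✗
3: ◇¬r is F, r is T. ✓
Satisfying worlds: {1, 3}.

2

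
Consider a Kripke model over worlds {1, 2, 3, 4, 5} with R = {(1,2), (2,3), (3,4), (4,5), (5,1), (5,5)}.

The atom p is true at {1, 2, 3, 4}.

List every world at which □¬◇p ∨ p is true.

{1, 2, 3, 4}

1: □¬◇p is F, p is T. ✓
2: □¬◇p is F, p is T. ✓
3: □¬◇p is T, p is T. ✓
4: □¬◇p is F, p is T. ✓
5: □¬◇p is F, p is F. ✗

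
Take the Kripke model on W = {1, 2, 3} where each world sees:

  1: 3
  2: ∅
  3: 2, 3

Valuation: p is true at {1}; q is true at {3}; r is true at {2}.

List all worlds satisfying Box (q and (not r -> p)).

{2}

1: successors {3}; q and (not r -> p) there: 3:F. ✗
2: no successors, so Box (q and (not r -> p)) holds vacuously. ✓
3: successors {2, 3}; q and (not r -> p) there: 2:F, 3:F. ✗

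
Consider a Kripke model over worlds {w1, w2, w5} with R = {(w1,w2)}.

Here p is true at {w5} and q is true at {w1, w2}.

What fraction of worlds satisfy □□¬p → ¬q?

1/3

w1: □□¬p is T, ¬q is F. ✗
w2: □□¬p is T, ¬q is F. ✗
w5: □□¬p is T, ¬q is T. ✓
That's 1 of 3 worlds, so 1/3.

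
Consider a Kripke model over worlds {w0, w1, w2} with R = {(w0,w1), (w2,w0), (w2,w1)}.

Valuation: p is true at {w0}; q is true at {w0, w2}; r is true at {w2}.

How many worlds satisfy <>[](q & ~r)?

w0: successors {w1}; [](q & ~r) there: w1:T. ✓
w1: no successors, so <>[](q & ~r) fails. ✗
w2: successors {w0, w1}; [](q & ~r) there: w0:F, w1:T. ✓
Satisfying worlds: {w0, w2}.

2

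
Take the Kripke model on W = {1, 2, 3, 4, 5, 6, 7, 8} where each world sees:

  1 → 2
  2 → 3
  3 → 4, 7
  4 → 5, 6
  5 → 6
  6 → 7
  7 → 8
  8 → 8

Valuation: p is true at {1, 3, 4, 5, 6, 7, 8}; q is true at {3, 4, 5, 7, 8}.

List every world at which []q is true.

1: successors {2}; q there: 2:F. ✗
2: successors {3}; q there: 3:T. ✓
3: successors {4, 7}; q there: 4:T, 7:T. ✓
4: successors {5, 6}; q there: 5:T, 6:F. ✗
5: successors {6}; q there: 6:F. ✗
6: successors {7}; q there: 7:T. ✓
7: successors {8}; q there: 8:T. ✓
8: successors {8}; q there: 8:T. ✓

{2, 3, 6, 7, 8}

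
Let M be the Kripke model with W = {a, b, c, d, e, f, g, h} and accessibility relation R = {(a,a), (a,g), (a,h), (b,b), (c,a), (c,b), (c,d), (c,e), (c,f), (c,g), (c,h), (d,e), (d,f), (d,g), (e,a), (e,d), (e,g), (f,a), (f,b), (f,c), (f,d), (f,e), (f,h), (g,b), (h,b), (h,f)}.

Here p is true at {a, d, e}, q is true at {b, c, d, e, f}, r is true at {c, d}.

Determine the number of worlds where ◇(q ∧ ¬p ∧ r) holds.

a: successors {a, g, h}; q ∧ ¬p ∧ r there: a:F, g:F, h:F. ✗
b: successors {b}; q ∧ ¬p ∧ r there: b:F. ✗
c: successors {a, b, d, e, f, g, h}; q ∧ ¬p ∧ r there: a:F, b:F, d:F, e:F, f:F, g:F, h:F. ✗
d: successors {e, f, g}; q ∧ ¬p ∧ r there: e:F, f:F, g:F. ✗
e: successors {a, d, g}; q ∧ ¬p ∧ r there: a:F, d:F, g:F. ✗
f: successors {a, b, c, d, e, h}; q ∧ ¬p ∧ r there: a:F, b:F, c:T, d:F, e:F, h:F. ✓
g: successors {b}; q ∧ ¬p ∧ r there: b:F. ✗
h: successors {b, f}; q ∧ ¬p ∧ r there: b:F, f:F. ✗
Satisfying worlds: {f}.

1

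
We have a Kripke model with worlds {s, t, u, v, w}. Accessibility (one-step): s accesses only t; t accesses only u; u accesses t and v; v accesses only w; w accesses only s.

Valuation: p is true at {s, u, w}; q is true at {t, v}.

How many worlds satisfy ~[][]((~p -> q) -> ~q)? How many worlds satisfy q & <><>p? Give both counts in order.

For ~[][]((~p -> q) -> ~q):
s: [][]((~p -> q) -> ~q) is T. ✗
t: [][]((~p -> q) -> ~q) is F. ✓
u: [][]((~p -> q) -> ~q) is T. ✗
v: [][]((~p -> q) -> ~q) is T. ✗
w: [][]((~p -> q) -> ~q) is F. ✓
— 2 worlds.
For q & <><>p:
s: q is F, <><>p is T. ✗
t: q is T, <><>p is F. ✗
u: q is F, <><>p is T. ✗
v: q is T, <><>p is T. ✓
w: q is F, <><>p is F. ✗
— 1 world.

2 and 1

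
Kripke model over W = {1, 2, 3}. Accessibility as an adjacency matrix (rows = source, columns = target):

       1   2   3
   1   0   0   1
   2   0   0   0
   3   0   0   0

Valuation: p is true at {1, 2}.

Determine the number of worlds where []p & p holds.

1: []p is F, p is T. ✗
2: []p is T, p is T. ✓
3: []p is T, p is F. ✗
Satisfying worlds: {2}.

1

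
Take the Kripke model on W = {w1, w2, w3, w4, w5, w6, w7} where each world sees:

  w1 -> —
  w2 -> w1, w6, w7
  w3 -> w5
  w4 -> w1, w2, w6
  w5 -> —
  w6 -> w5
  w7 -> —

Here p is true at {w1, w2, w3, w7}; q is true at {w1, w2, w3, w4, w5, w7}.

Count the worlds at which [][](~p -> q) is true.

6

w1: no successors, so [][](~p -> q) holds vacuously. ✓
w2: successors {w1, w6, w7}; [](~p -> q) there: w1:T, w6:T, w7:T. ✓
w3: successors {w5}; [](~p -> q) there: w5:T. ✓
w4: successors {w1, w2, w6}; [](~p -> q) there: w1:T, w2:F, w6:T. ✗
w5: no successors, so [][](~p -> q) holds vacuously. ✓
w6: successors {w5}; [](~p -> q) there: w5:T. ✓
w7: no successors, so [][](~p -> q) holds vacuously. ✓
Satisfying worlds: {w1, w2, w3, w5, w6, w7}.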